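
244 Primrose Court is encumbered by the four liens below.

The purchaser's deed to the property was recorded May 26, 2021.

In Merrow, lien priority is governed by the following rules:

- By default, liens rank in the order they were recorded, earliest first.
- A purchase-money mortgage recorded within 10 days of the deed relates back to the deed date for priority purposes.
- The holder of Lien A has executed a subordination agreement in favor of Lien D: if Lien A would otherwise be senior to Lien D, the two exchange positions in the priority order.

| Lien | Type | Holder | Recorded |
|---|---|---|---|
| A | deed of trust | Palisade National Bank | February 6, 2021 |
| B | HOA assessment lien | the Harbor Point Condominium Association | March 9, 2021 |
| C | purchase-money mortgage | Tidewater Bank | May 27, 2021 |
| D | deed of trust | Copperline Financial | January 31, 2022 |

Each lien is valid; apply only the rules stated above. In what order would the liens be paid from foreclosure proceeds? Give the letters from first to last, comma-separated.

Adjusting effective dates: C relates back to the deed date May 26, 2021.
Ordering by effective date: A (February 6, 2021), B (March 9, 2021), C (May 26, 2021), D (January 31, 2022).
The subordination applies — A was senior to D — so A and D swap.

D, B, C, A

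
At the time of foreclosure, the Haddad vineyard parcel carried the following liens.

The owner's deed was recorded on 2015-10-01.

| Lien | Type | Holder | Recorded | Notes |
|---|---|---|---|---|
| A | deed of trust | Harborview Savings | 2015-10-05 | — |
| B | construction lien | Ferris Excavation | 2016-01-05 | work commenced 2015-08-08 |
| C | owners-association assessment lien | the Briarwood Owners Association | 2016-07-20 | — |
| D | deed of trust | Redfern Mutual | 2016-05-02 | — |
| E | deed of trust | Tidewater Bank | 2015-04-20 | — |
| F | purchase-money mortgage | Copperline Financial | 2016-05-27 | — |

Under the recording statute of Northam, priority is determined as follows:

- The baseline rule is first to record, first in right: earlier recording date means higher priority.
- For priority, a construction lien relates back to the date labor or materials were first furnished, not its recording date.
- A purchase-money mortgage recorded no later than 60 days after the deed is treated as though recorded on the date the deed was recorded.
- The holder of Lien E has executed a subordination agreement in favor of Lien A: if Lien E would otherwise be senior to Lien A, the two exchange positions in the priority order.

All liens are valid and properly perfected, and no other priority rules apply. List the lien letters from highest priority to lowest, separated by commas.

Adjusting effective dates: B relates back to 2015-08-08 (work commenced); F was recorded 239 days after the deed, outside the 60-day window, so it keeps its recording date.
By effective date: E (2015-04-20), B (2015-08-08), A (2015-10-05), D (2016-05-02), F (2016-05-27), C (2016-07-20).
E is senior to A before the subordination, so the two trade places.

A, B, E, D, F, C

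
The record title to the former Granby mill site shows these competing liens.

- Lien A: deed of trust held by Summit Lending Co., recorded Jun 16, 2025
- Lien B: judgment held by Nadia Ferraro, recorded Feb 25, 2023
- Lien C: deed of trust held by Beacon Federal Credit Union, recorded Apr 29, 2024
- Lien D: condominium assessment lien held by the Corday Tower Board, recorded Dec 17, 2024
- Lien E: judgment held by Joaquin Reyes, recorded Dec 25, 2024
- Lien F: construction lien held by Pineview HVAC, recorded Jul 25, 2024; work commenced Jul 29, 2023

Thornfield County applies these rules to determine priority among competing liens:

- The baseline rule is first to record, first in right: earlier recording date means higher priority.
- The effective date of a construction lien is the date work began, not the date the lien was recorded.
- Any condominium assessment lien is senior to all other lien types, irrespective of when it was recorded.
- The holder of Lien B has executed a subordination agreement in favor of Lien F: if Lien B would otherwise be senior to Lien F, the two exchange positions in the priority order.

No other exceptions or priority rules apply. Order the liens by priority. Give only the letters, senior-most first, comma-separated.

Effective dates: F relates back to Jul 29, 2023 (work commenced).
D, as a condominium assessment lien, has superpriority and ranks first.
Remaining liens by effective date: B (Feb 25, 2023), F (Jul 29, 2023), C (Apr 29, 2024), E (Dec 25, 2024), A (Jun 16, 2025).
B is senior to F before the subordination, so the two trade places.

D, F, B, C, E, A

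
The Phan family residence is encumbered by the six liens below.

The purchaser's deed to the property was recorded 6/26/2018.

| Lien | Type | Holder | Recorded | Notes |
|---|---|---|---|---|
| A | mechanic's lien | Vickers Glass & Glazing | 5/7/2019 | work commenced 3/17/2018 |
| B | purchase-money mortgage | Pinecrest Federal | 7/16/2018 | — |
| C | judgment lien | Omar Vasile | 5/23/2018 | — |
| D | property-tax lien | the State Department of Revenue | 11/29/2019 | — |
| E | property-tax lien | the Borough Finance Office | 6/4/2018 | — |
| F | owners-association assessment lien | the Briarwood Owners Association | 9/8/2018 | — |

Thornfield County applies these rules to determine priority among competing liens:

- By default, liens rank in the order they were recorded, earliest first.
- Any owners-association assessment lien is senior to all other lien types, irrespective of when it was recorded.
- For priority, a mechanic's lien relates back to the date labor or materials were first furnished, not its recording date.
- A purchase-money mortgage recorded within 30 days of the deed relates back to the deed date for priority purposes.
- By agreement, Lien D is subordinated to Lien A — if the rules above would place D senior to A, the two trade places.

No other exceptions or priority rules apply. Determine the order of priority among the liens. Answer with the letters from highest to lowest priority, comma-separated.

F, A, C, E, B, D

Effective dates after the stated exceptions: A relates back to 3/17/2018 (work commenced); B was recorded within the 30-day window, so its effective date is the deed date 6/26/2018.
F is an owners-association assessment lien and takes priority over every other lien.
Among the remaining liens, by effective date: A (3/17/2018), C (5/23/2018), E (6/4/2018), B (6/26/2018), D (11/29/2019).
Since D is not senior to A, the subordination leaves the order unchanged.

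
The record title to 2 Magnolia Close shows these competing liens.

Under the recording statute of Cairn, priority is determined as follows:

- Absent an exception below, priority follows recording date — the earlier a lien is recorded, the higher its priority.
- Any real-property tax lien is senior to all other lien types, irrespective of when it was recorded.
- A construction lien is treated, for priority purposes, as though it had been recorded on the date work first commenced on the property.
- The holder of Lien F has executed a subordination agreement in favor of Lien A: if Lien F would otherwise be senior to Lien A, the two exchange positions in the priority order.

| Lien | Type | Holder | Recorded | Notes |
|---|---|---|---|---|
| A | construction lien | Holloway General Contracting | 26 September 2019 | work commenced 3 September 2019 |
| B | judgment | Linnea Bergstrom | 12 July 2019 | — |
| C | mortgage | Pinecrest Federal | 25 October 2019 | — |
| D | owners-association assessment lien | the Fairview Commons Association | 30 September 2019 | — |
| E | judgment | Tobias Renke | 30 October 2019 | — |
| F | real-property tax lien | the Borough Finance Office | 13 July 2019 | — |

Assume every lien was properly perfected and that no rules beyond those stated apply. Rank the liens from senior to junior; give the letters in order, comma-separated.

A, B, F, D, C, E

First, effective dates: A's effective date is 3 September 2019, when work began.
As a real-property tax lien, F is senior to every other lien.
Remaining liens by effective date: B (12 July 2019), A (3 September 2019), D (30 September 2019), C (25 October 2019), E (30 October 2019).
Because F would otherwise rank above A, the subordination swaps them.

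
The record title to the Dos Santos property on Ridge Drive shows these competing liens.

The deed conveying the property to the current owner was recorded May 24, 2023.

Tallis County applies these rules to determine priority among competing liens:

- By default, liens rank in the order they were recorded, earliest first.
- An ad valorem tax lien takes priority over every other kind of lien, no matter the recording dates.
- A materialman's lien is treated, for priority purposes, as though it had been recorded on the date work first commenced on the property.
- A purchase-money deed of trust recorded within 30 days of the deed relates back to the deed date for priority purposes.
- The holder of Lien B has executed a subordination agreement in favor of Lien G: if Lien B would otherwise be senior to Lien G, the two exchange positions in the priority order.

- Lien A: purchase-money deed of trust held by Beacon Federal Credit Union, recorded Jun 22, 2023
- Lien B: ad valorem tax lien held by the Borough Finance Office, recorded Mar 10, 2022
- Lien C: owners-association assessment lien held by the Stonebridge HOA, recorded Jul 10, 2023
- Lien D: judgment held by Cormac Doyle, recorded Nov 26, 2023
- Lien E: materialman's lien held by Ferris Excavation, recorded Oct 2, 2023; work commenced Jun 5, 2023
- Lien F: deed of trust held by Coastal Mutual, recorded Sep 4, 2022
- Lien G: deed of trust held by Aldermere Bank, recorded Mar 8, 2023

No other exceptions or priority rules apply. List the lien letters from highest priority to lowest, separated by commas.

G, F, B, A, E, C, D

Effective dates: A relates back to the deed date May 24, 2023; E relates back to Jun 5, 2023 (work commenced).
B is an ad valorem tax lien and takes priority over every other lien.
Remaining liens by effective date: F (Sep 4, 2022), G (Mar 8, 2023), A (May 24, 2023), E (Jun 5, 2023), C (Jul 10, 2023), D (Nov 26, 2023).
The subordination applies — B was senior to G — so B and G swap.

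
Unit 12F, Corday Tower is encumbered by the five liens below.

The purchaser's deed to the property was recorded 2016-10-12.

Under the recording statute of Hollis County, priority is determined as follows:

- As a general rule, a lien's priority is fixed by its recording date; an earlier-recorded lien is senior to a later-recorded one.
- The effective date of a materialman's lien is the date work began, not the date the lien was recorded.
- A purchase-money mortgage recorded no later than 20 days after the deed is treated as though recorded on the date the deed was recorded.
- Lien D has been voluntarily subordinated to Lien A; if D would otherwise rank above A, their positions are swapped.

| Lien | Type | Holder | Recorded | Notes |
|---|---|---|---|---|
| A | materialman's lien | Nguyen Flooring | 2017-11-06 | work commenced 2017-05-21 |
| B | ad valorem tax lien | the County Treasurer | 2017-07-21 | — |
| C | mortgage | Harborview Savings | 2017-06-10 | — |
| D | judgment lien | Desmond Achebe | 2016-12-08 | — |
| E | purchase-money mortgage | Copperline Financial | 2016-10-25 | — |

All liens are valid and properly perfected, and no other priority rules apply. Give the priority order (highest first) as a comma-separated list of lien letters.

Adjusting effective dates: A is treated as recorded 2017-05-21, the work-commencement date; E was recorded within the 20-day window, so its effective date is the deed date 2016-10-12.
Ordering by effective date: E (2016-10-12), D (2016-12-08), A (2017-05-21), C (2017-06-10), B (2017-07-21).
D would otherwise be senior to A, so under the subordination agreement D and A exchange positions.

E, A, D, C, B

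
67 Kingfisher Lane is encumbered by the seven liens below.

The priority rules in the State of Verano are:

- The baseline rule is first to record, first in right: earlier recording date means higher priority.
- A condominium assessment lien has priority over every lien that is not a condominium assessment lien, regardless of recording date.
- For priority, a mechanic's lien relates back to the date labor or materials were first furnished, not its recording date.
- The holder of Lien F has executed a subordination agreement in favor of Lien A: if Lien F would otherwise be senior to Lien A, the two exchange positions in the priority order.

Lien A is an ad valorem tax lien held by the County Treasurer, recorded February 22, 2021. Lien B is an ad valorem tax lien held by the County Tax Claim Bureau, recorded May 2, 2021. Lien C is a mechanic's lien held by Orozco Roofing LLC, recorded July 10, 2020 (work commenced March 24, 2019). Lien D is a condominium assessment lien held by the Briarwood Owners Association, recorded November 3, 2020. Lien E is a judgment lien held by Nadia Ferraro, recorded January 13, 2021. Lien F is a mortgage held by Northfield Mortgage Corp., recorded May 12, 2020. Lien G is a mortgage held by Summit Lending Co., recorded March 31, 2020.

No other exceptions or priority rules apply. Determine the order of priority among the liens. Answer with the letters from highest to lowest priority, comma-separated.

Adjusting effective dates: C relates back to March 24, 2019 (work commenced).
D is a condominium assessment lien and takes priority over every other lien.
The other liens, earliest effective date first: C (March 24, 2019), G (March 31, 2020), F (May 12, 2020), E (January 13, 2021), A (February 22, 2021), B (May 2, 2021).
Because F would otherwise rank above A, the subordination swaps them.

D, C, G, A, E, F, B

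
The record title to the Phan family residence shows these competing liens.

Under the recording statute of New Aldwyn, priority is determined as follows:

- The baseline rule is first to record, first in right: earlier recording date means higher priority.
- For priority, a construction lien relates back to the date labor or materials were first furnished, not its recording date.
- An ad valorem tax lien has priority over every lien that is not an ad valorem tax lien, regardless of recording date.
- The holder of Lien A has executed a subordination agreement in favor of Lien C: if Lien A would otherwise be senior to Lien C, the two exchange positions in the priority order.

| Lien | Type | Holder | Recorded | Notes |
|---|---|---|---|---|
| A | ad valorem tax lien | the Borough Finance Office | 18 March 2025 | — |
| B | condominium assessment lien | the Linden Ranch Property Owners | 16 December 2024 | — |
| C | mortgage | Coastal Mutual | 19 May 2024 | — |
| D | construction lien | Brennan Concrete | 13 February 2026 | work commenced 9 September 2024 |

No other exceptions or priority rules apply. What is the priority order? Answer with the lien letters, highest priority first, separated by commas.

Adjusting effective dates: D relates back to 9 September 2024 (work commenced).
A is an ad valorem tax lien and takes priority over every other lien.
The other liens, earliest effective date first: C (19 May 2024), D (9 September 2024), B (16 December 2024).
A would otherwise be senior to C, so under the subordination agreement A and C exchange positions.

C, A, D, B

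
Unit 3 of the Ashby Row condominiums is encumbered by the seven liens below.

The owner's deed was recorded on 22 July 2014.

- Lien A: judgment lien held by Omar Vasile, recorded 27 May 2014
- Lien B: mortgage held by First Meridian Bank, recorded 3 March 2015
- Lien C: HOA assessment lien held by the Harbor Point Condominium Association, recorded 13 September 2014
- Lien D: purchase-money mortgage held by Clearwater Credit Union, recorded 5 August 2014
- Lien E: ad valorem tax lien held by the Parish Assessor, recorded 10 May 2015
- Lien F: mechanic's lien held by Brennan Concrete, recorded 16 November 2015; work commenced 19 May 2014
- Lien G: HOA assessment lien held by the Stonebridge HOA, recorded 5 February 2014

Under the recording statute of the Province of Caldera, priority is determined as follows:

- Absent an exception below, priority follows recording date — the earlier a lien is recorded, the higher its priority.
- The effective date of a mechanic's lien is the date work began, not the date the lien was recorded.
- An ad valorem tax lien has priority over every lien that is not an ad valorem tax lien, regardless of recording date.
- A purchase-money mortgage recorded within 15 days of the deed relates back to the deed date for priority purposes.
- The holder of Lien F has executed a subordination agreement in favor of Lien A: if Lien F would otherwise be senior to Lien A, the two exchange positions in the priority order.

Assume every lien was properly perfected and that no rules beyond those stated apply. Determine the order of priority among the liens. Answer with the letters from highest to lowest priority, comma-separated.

E, G, A, F, D, C, B

Effective dates after the stated exceptions: D's effective date is the deed date, 22 July 2014; F's effective date is 19 May 2014, when work began.
As an ad valorem tax lien, E is senior to every other lien.
Ordering the rest by effective date: G (5 February 2014), F (19 May 2014), A (27 May 2014), D (22 July 2014), C (13 September 2014), B (3 March 2015).
The subordination applies — F was senior to A — so F and A swap.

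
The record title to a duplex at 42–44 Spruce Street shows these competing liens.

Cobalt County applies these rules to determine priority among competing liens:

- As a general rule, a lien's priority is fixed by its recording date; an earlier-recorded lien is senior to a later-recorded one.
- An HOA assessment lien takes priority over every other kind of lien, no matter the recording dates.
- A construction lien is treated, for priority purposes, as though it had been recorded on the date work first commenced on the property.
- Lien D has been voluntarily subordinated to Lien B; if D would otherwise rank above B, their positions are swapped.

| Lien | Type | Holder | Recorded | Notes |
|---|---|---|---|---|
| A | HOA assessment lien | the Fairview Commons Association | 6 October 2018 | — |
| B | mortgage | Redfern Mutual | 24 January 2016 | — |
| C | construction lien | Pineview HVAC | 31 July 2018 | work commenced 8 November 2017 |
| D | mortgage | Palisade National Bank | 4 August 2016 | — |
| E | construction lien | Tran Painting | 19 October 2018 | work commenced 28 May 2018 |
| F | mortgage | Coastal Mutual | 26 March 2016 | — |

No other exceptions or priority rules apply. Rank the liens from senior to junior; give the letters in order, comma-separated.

Adjusting effective dates: C relates back to 8 November 2017 (work commenced); E's effective date is 28 May 2018, when work began.
A, as an HOA assessment lien, has superpriority and ranks first.
Remaining liens by effective date: B (24 January 2016), F (26 March 2016), D (4 August 2016), C (8 November 2017), E (28 May 2018).
Since D is not senior to B, the subordination leaves the order unchanged.

A, B, F, D, C, E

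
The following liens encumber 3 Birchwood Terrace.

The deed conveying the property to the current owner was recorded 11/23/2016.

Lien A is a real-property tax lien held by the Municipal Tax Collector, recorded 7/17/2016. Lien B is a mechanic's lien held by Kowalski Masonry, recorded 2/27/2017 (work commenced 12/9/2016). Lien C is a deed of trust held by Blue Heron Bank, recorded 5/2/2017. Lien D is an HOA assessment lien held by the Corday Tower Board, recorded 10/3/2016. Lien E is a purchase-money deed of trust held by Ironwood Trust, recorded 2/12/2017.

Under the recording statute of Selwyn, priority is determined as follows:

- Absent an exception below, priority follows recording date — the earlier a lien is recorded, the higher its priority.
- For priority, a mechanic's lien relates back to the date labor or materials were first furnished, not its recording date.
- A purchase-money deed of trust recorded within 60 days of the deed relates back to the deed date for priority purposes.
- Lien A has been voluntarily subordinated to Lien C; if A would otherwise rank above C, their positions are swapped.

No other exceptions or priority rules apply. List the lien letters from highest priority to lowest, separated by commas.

Effective dates after the stated exceptions: B is treated as recorded 12/9/2016, the work-commencement date; E missed the 60-day window (81 days after the deed), so its recording date stands.
Sorted by effective date: A (7/17/2016), D (10/3/2016), B (12/9/2016), E (2/12/2017), C (5/2/2017).
A would otherwise be senior to C, so under the subordination agreement A and C exchange positions.

C, D, B, E, A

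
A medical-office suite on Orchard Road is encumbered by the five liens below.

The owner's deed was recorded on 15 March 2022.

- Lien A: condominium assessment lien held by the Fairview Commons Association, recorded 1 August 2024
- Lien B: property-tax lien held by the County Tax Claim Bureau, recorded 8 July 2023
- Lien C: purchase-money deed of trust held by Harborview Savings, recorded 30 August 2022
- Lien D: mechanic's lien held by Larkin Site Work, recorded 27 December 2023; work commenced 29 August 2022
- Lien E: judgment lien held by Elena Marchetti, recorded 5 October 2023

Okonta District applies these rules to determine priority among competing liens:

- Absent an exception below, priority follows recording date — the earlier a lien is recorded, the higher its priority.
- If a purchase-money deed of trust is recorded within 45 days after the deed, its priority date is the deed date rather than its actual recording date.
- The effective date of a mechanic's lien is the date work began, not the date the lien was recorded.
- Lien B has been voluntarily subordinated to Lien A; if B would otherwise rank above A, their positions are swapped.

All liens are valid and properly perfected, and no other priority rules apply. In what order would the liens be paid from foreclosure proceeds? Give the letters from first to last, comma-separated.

First, effective dates: C missed the 45-day window (168 days after the deed), so its recording date stands; D relates back to 29 August 2022 (work commenced).
Ordering by effective date: D (29 August 2022), C (30 August 2022), B (8 July 2023), E (5 October 2023), A (1 August 2024).
The subordination applies — B was senior to A — so B and A swap.

D, C, A, E, B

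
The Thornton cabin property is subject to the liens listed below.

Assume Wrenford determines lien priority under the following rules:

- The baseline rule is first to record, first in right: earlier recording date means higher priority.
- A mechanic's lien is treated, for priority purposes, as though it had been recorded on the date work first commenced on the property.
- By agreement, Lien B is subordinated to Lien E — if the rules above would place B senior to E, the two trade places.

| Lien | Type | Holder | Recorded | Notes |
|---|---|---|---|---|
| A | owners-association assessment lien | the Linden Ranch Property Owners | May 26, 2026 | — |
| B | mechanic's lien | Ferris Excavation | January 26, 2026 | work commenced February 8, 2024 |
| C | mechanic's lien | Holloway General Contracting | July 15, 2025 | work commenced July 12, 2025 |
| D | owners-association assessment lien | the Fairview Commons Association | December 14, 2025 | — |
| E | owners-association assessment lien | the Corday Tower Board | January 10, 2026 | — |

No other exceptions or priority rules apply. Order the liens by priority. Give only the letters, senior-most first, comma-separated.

E, C, D, B, A

Effective dates: B relates back to February 8, 2024 (work commenced); C's effective date is July 12, 2025, when work began.
Sorted by effective date: B (February 8, 2024), C (July 12, 2025), D (December 14, 2025), E (January 10, 2026), A (May 26, 2026).
Because B would otherwise rank above E, the subordination swaps them.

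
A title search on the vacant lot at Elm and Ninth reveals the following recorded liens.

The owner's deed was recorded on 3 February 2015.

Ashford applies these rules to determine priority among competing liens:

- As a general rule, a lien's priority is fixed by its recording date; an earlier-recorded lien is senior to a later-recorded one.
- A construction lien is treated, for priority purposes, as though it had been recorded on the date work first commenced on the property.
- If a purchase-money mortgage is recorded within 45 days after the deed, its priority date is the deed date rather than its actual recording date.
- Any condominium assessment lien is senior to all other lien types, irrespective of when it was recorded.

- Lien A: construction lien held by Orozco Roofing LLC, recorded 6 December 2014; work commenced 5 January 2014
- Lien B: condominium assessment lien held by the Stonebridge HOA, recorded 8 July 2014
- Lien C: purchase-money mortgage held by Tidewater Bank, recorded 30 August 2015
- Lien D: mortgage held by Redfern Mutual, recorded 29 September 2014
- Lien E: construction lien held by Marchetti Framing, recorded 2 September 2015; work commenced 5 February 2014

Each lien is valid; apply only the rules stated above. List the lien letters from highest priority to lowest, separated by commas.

B, A, E, D, C

Effective dates: A's effective date is 5 January 2014, when work began; C was recorded 208 days after the deed — beyond 45 days — so no relation-back applies; E is treated as recorded 5 February 2014, the work-commencement date.
B is a condominium assessment lien, so it outranks all other liens regardless of date.
Among the remaining liens, by effective date: A (5 January 2014), E (5 February 2014), D (29 September 2014), C (30 August 2015).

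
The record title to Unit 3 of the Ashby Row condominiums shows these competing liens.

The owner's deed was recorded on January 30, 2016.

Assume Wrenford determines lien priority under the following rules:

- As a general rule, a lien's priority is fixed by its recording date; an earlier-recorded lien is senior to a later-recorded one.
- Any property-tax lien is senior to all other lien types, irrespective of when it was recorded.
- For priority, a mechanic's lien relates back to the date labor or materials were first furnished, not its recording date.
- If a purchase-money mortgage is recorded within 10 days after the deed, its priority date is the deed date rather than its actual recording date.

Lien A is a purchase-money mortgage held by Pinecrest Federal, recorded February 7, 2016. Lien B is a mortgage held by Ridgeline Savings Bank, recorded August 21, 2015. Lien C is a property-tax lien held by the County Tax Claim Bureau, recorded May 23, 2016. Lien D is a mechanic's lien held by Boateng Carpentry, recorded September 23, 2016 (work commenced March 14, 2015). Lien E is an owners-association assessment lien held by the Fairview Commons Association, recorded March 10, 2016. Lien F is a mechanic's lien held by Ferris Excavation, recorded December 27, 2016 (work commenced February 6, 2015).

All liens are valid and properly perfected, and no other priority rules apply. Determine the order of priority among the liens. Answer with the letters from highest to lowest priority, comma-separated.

Effective dates after the stated exceptions: A was recorded within the 10-day window, so its effective date is the deed date January 30, 2016; D relates back to March 14, 2015 (work commenced); F relates back to February 6, 2015 (work commenced).
C, as a property-tax lien, has superpriority and ranks first.
Among the remaining liens, by effective date: F (February 6, 2015), D (March 14, 2015), B (August 21, 2015), A (January 30, 2016), E (March 10, 2016).

C, F, D, B, A, E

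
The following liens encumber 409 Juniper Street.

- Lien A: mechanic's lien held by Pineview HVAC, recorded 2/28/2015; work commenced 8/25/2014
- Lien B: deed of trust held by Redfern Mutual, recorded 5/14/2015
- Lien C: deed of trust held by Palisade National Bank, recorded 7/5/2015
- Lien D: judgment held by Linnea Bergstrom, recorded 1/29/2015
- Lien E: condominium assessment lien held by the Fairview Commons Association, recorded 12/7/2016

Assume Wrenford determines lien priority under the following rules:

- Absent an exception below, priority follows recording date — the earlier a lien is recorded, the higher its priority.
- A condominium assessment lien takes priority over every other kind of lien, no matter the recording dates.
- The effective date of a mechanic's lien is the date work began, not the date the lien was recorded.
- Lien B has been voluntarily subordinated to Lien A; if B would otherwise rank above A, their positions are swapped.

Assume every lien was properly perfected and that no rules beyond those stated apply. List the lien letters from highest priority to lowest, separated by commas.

Effective dates: A is treated as recorded 8/25/2014, the work-commencement date.
E, as a condominium assessment lien, has superpriority and ranks first.
The other liens, earliest effective date first: A (8/25/2014), D (1/29/2015), B (5/14/2015), C (7/5/2015).
B is already junior to A, so the subordination agreement changes nothing.

E, A, D, B, C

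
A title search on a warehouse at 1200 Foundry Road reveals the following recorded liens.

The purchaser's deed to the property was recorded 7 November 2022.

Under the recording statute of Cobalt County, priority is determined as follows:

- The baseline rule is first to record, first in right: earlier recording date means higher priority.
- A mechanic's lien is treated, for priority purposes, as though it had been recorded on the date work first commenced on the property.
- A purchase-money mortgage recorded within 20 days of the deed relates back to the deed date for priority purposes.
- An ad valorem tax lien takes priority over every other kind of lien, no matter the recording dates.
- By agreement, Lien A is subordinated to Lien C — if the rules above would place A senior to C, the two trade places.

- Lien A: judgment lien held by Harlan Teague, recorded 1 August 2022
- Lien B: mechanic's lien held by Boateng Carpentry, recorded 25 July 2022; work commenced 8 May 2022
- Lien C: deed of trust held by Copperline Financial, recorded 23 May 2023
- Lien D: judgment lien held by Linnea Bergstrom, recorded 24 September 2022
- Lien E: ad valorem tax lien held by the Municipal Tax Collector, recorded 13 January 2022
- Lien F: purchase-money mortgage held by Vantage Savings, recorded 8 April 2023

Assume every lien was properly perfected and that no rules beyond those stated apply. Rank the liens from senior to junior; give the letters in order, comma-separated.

E, B, C, D, F, A

Effective dates: B is treated as recorded 8 May 2022, the work-commencement date; F was recorded 152 days after the deed, outside the 20-day window, so it keeps its recording date.
As an ad valorem tax lien, E is senior to every other lien.
Ordering the rest by effective date: B (8 May 2022), A (1 August 2022), D (24 September 2022), F (8 April 2023), C (23 May 2023).
The subordination applies — A was senior to C — so A and C swap.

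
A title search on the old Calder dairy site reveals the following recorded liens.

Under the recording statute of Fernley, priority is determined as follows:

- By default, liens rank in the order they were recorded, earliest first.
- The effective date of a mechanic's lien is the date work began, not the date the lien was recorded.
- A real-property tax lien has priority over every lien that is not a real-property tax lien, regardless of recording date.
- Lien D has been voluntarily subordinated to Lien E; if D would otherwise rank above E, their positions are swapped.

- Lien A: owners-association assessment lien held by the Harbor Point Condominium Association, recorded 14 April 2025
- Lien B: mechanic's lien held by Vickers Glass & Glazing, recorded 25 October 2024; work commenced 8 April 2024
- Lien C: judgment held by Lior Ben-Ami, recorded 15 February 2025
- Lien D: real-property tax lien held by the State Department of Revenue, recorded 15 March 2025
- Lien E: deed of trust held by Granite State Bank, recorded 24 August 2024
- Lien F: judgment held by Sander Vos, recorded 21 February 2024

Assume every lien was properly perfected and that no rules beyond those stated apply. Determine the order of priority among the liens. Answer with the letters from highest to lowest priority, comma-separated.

E, F, B, D, C, A

First, effective dates: B relates back to 8 April 2024 (work commenced).
As a real-property tax lien, D is senior to every other lien.
Ordering the rest by effective date: F (21 February 2024), B (8 April 2024), E (24 August 2024), C (15 February 2025), A (14 April 2025).
Because D would otherwise rank above E, the subordination swaps them.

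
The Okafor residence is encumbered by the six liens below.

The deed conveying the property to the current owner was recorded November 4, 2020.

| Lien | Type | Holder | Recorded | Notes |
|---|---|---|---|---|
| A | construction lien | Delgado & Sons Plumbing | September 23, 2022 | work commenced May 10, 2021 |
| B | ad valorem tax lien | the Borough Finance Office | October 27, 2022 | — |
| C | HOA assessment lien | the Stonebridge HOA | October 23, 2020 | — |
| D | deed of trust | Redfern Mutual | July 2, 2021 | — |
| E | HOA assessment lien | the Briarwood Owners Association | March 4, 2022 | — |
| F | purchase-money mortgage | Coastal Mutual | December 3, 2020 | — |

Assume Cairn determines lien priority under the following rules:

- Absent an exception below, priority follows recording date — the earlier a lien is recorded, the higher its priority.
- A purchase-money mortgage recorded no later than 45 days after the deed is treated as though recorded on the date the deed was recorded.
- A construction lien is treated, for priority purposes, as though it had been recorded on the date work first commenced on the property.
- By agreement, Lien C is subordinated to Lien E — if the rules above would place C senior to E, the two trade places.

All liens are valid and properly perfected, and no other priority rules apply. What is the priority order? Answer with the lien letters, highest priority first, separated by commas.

First, effective dates: A is treated as recorded May 10, 2021, the work-commencement date; F was recorded within the 45-day window, so its effective date is the deed date November 4, 2020.
Ordering by effective date: C (October 23, 2020), F (November 4, 2020), A (May 10, 2021), D (July 2, 2021), E (March 4, 2022), B (October 27, 2022).
C would otherwise be senior to E, so under the subordination agreement C and E exchange positions.

E, F, A, D, C, B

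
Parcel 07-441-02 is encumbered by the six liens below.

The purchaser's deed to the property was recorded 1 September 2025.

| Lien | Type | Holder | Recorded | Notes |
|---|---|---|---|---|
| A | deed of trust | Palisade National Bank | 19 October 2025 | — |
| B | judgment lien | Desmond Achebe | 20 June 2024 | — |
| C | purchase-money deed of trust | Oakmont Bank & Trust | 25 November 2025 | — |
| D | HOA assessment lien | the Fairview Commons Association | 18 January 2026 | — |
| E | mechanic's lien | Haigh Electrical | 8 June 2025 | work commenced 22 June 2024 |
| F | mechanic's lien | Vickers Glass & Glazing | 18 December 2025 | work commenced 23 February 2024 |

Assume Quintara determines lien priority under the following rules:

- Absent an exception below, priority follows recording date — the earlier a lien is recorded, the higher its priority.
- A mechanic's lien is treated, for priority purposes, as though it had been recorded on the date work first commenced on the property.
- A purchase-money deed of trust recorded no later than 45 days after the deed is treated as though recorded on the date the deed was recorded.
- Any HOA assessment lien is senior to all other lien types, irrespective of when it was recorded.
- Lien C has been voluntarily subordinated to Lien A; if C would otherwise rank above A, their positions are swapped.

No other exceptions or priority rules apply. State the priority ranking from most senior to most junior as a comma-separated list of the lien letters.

D, F, B, E, A, C

First, effective dates: C was recorded 85 days after the deed — beyond 45 days — so no relation-back applies; E relates back to 22 June 2024 (work commenced); F relates back to 23 February 2024 (work commenced).
D, as an HOA assessment lien, has superpriority and ranks first.
The other liens, earliest effective date first: F (23 February 2024), B (20 June 2024), E (22 June 2024), A (19 October 2025), C (25 November 2025).
C already ranks below A; the subordination has no effect.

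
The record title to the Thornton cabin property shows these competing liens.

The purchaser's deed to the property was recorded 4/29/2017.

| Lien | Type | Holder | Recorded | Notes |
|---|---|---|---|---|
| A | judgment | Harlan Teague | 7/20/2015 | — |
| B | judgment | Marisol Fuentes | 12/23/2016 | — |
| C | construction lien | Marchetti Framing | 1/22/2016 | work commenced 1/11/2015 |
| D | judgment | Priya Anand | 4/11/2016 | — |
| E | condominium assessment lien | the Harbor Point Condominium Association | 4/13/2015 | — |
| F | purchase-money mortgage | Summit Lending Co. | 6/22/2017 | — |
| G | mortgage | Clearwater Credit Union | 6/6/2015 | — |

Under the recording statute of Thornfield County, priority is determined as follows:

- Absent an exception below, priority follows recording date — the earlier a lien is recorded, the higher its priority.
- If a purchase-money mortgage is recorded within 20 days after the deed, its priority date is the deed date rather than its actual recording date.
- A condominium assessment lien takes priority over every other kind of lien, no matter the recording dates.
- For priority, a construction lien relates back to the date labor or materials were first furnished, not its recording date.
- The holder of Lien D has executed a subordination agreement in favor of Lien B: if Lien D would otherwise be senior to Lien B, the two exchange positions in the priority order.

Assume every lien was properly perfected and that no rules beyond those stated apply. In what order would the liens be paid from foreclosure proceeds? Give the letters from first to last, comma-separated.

E, C, G, A, B, D, F

First, effective dates: C's effective date is 1/11/2015, when work began; F was recorded 54 days after the deed, outside the 20-day window, so it keeps its recording date.
As a condominium assessment lien, E is senior to every other lien.
Ordering the rest by effective date: C (1/11/2015), G (6/6/2015), A (7/20/2015), D (4/11/2016), B (12/23/2016), F (6/22/2017).
The subordination applies — D was senior to B — so D and B swap.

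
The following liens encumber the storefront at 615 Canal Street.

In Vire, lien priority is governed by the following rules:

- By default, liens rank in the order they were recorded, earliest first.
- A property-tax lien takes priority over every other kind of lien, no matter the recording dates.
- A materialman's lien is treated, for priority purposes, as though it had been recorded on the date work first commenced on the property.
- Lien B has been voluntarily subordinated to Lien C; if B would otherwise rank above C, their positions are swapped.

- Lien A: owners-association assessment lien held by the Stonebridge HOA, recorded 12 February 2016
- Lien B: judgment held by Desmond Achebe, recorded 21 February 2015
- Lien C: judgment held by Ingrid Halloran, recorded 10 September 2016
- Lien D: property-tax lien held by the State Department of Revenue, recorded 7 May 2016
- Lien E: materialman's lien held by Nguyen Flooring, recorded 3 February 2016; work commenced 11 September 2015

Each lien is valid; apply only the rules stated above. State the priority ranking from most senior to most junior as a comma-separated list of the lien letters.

First, effective dates: E's effective date is 11 September 2015, when work began.
D is a property-tax lien, so it outranks all other liens regardless of date.
The other liens, earliest effective date first: B (21 February 2015), E (11 September 2015), A (12 February 2016), C (10 September 2016).
B would otherwise be senior to C, so under the subordination agreement B and C exchange positions.

D, C, E, A, B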